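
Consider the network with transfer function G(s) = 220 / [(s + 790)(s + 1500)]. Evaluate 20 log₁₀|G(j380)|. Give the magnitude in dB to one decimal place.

|j380 + 790| = √(380² + 790²) = 876.6
|j380 + 1500| = √(380² + 1500²) = 1547
|G(j380)| = 220 / (876.6 × 1547) = 0.00016218
20 log₁₀(0.00016218) = -75.80 dB

-75.8 dB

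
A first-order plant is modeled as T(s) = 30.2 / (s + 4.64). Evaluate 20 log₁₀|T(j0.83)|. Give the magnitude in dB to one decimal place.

|j0.83 + 4.64| = √(0.83² + 4.64²) = 4.714
|T(j0.83)| = 30.2 / 4.714 = 6.4069
20 log₁₀(6.4069) = 16.13 dB

16.1 dB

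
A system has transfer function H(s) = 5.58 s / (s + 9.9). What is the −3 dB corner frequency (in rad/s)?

For a single-pole high-pass, the −3 dB point is at the pole: ω = 9.9 rad/s.

9.9 rad/s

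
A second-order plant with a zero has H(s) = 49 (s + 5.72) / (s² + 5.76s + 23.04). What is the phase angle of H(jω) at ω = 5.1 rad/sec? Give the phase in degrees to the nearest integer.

-54 deg

∠(j5.1 + 5.72) = arctan(5.1/5.72) = 41.72°
∠[(j5.1)² + 5.76(j5.1) + 23.04] = ∠[-2.97 + j29.376] = 95.77°
∠H(j5.1) = 41.72° − 95.77° = -54.05°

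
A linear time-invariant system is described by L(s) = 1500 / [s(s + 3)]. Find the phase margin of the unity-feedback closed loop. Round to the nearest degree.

4 deg

Gain crossover: |L(jω)| = 1 at ω ≈ 38.7 rad/s.
∠L(j38.7) = −90° − arctan(38.7/3) ≈ -175.56°
PM = 180° + (-175.56°) = 4.44°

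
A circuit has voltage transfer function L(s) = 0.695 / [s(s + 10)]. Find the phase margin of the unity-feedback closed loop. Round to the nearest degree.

Gain crossover: |L(jω)| = 1 at ω ≈ 0.0695 rad s⁻¹.
∠L(j0.0695) = −90° − arctan(0.0695/10) ≈ -90.40°
PM = 180° + (-90.40°) = 89.60°

90°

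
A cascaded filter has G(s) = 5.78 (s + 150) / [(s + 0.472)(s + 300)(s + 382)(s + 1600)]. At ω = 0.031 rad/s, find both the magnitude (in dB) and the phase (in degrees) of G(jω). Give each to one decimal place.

|G| = -100.0 dB, ∠G = -3.8 deg

|j0.031 + 150| = √(0.031² + 150²) = 150
|j0.031 + 0.472| = √(0.031² + 0.472²) = 0.473
|j0.031 + 300| = √(0.031² + 300²) = 300
|j0.031 + 382| = √(0.031² + 382²) = 382
|j0.031 + 1600| = √(0.031² + 1600²) = 1600
|G(j0.031)| = 5.78 × 150 / (0.473 × 300 × 382 × 1600) = 9.9963e-06
20 log₁₀(9.9963e-06) = -100.00 dB
∠(j0.031 + 150) = arctan(0.031/150) = 0.01°
∠(j0.031 + 0.472) = arctan(0.031/0.472) = 3.76°
∠(j0.031 + 300) = arctan(0.031/300) = 0.01°
∠(j0.031 + 382) = arctan(0.031/382) = 0.00°
∠(j0.031 + 1600) = arctan(0.031/1600) = 0.00°
∠G(j0.031) = 0.01° − (3.76° + 0.01° + 0.00° + 0.00°) = -3.76°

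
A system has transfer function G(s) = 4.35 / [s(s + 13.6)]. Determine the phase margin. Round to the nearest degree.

Gain crossover: |G(jω)| = 1 at ω ≈ 0.32 rad s⁻¹.
∠G(j0.32) = −90° − arctan(0.32/13.6) ≈ -91.35°
PM = 180° + (-91.35°) = 88.65°

89°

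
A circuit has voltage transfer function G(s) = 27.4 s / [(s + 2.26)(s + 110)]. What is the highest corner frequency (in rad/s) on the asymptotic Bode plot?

Break frequencies occur at each pole and zero magnitude: 2.26 rad/s, 110 rad/s.
The highest is 110 rad/s.

110 rad/s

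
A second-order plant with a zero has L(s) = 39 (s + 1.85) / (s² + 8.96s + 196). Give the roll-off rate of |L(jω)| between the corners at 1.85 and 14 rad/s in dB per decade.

20 dB/decade

In this band the factors already past their corner are: zero at 1.85; net slope = 20 dB/decade.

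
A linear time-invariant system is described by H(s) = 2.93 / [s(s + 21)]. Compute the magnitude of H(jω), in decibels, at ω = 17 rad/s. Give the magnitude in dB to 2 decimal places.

-43.90 dB

|j17 + 21| = √(17² + 21²) = 27.02
|j17| = 17
|H(j17)| = 2.93 / (27.02 × 17) = 0.0063791
20 log₁₀(0.0063791) = -43.905 dB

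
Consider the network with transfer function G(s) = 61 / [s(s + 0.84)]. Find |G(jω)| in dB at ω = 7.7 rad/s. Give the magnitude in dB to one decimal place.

|j7.7 + 0.84| = √(7.7² + 0.84²) = 7.746
|j7.7| = 7.7
|G(j7.7)| = 61 / (7.746 × 7.7) = 1.0228
20 log₁₀(1.0228) = 0.20 dB

0.2 dB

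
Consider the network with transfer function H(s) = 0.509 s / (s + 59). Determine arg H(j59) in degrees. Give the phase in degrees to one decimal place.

∠(j59) = 90.00°
∠(j59 + 59) = arctan(59/59) = 45.00°
∠H(j59) = 90.00° − 45.00° = 45.00°

45.0 deg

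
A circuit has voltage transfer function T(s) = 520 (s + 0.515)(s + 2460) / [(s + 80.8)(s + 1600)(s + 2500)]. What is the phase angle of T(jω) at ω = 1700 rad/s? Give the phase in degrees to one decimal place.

-43.6 deg

∠(j1700 + 0.515) = arctan(1700/0.515) = 89.98°
∠(j1700 + 2460) = arctan(1700/2460) = 34.65°
∠(j1700 + 80.8) = arctan(1700/80.8) = 87.28°
∠(j1700 + 1600) = arctan(1700/1600) = 46.74°
∠(j1700 + 2500) = arctan(1700/2500) = 34.22°
∠T(j1700) = 89.98° + 34.65° − (87.28° + 46.74° + 34.22°) = -43.60°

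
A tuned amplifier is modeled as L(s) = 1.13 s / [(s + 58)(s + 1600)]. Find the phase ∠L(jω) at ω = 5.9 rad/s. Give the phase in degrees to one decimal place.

84.0°

∠(j5.9) = 90.00°
∠(j5.9 + 58) = arctan(5.9/58) = 5.81°
∠(j5.9 + 1600) = arctan(5.9/1600) = 0.21°
∠L(j5.9) = 90.00° − (5.81° + 0.21°) = 83.98°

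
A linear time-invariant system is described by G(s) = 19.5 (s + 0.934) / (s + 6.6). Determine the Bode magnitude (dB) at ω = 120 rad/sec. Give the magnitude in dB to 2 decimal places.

|j120 + 0.934| = √(120² + 0.934²) = 120
|j120 + 6.6| = √(120² + 6.6²) = 120.2
|G(j120)| = 19.5 × 120 / 120.2 = 19.471
20 log₁₀(19.471) = 25.788 dB

25.79 dB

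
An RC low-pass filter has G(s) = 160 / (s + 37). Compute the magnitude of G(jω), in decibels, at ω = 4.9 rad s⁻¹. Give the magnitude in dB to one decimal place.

|j4.9 + 37| = √(4.9² + 37²) = 37.32
|G(j4.9)| = 160 / 37.32 = 4.2869
20 log₁₀(4.2869) = 12.64 dB

12.6 dB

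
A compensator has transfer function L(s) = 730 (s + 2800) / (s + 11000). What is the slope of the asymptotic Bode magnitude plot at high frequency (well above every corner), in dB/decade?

0 dB/decade

With 1 zero and 1 pole, the high-frequency asymptotic slope is 20 × (1 − 1) = 0 dB/decade.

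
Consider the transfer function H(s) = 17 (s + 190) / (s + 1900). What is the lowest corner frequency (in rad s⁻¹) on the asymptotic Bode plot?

190 rad s⁻¹

Break frequencies occur at each pole and zero magnitude: 190 rad s⁻¹, 1900 rad s⁻¹.
The lowest is 190 rad s⁻¹.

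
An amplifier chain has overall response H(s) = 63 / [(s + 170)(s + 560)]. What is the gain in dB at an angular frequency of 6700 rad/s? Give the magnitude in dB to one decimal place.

-117.1 dB

|j6700 + 170| = √(6700² + 170²) = 6702
|j6700 + 560| = √(6700² + 560²) = 6723
|H(j6700)| = 63 / (6702 × 6723) = 1.3981e-06
20 log₁₀(1.3981e-06) = -117.09 dB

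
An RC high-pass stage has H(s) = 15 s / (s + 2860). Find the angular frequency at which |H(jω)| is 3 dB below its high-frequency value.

2860 rad/s

For a single-pole high-pass, the −3 dB point is at the pole: ω = 2860 rad/s.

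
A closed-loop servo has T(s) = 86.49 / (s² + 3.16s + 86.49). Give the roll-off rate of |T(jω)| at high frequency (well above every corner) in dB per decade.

With 0 zeros and 2 poles, the high-frequency asymptotic slope is 20 × (0 − 2) = -40 dB/decade.

-40 dB/decade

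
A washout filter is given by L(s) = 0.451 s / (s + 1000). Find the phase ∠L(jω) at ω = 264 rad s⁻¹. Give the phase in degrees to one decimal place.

75.2°

∠(j264) = 90.00°
∠(j264 + 1000) = arctan(264/1000) = 14.79°
∠L(j264) = 90.00° − 14.79° = 75.21°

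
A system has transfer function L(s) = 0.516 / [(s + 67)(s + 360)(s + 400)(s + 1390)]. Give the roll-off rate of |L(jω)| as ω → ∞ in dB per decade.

-80 dB/decade

With 0 zeros and 4 poles, the high-frequency asymptotic slope is 20 × (0 − 4) = -80 dB/decade.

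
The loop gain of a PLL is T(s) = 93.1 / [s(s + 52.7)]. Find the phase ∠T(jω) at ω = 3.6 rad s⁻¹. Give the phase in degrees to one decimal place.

∠(j3.6 + 52.7) = arctan(3.6/52.7) = 3.91°
∠(j3.6) = 90.00°
∠T(j3.6) = − (3.91° + 90.00°) = -93.91°

-93.9°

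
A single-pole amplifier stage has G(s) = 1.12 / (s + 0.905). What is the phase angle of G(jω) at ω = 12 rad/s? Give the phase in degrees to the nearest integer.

∠(j12 + 0.905) = arctan(12/0.905) = 85.69°
∠G(j12) = −85.69° = -85.69°

-86 deg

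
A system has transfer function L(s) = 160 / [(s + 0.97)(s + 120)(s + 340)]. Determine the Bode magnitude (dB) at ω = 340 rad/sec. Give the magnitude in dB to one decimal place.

|j340 + 0.97| = √(340² + 0.97²) = 340
|j340 + 120| = √(340² + 120²) = 360.6
|j340 + 340| = √(340² + 340²) = 480.8
|L(j340)| = 160 / (340 × 360.6 × 480.8) = 2.7144e-06
20 log₁₀(2.7144e-06) = -111.33 dB

-111.3 dB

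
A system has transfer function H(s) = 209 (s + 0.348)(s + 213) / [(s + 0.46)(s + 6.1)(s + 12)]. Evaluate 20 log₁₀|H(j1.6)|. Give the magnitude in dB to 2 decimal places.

55.17 dB

|j1.6 + 0.348| = √(1.6² + 0.348²) = 1.637
|j1.6 + 213| = √(1.6² + 213²) = 213
|j1.6 + 0.46| = √(1.6² + 0.46²) = 1.665
|j1.6 + 6.1| = √(1.6² + 6.1²) = 6.306
|j1.6 + 12| = √(1.6² + 12²) = 12.11
|H(j1.6)| = 209 × 1.637 × 213 / (1.665 × 6.306 × 12.11) = 573.51
20 log₁₀(573.51) = 55.171 dB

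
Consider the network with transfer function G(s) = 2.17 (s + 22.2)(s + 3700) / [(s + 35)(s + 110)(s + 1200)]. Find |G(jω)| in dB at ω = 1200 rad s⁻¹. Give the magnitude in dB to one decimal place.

|j1200 + 22.2| = √(1200² + 22.2²) = 1200
|j1200 + 3700| = √(1200² + 3700²) = 3890
|j1200 + 35| = √(1200² + 35²) = 1201
|j1200 + 110| = √(1200² + 110²) = 1205
|j1200 + 1200| = √(1200² + 1200²) = 1697
|G(j1200)| = 2.17 × 1200 × 3890 / (1201 × 1205 × 1697) = 0.0041264
20 log₁₀(0.0041264) = -47.69 dB

-47.7 dB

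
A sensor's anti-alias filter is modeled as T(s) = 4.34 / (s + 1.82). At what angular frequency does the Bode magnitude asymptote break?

1.82 rad/s

The single real pole at s = −1.82 gives a corner at ω = 1.82 rad/s.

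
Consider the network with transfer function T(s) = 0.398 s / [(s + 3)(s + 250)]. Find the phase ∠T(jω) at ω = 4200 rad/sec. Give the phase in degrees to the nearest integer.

-87°

∠(j4200) = 90.00°
∠(j4200 + 3) = arctan(4200/3) = 89.96°
∠(j4200 + 250) = arctan(4200/250) = 86.59°
∠T(j4200) = 90.00° − (89.96° + 86.59°) = -86.55°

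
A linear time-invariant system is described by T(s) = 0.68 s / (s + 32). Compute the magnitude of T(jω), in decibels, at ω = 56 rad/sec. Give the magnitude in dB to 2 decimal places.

|j56| = 56
|j56 + 32| = √(56² + 32²) = 64.5
|T(j56)| = 0.68 × 56 / 64.5 = 0.59041
20 log₁₀(0.59041) = -4.577 dB

-4.58 dB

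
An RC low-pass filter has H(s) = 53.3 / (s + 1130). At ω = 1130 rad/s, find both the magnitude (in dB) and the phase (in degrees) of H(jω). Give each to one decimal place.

|j1130 + 1130| = √(1130² + 1130²) = 1598
|H(j1130)| = 53.3 / 1598 = 0.033353
20 log₁₀(0.033353) = -29.54 dB
∠(j1130 + 1130) = arctan(1130/1130) = 45.00°
∠H(j1130) = −45.00° = -45.00°

|H| = -29.5 dB, ∠H = -45.0°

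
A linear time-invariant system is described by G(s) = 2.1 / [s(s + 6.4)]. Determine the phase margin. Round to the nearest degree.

87 deg

Gain crossover: |G(jω)| = 1 at ω ≈ 0.328 rad/sec.
∠G(j0.328) = −90° − arctan(0.328/6.4) ≈ -92.93°
PM = 180° + (-92.93°) = 87.07°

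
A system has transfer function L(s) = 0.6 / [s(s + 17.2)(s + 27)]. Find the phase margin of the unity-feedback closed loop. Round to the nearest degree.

Gain crossover: |L(jω)| = 1 at ω ≈ 0.00129 rad/s.
∠L(j0.00129) = −90° − arctan(0.00129/17.2) − arctan(0.00129/27) ≈ -90.01°
PM = 180° + (-90.01°) = 89.99°

90°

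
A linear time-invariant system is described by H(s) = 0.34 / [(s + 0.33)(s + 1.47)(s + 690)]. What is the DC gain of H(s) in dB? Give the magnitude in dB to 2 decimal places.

-59.86 dB

H(0) = 0.34 / (0.33 × 1.47 × 690) = 0.0010158
20 log₁₀(0.0010158) = -59.864 dB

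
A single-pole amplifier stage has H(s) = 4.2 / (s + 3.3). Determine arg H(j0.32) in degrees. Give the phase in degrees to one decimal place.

-5.5°

∠(j0.32 + 3.3) = arctan(0.32/3.3) = 5.54°
∠H(j0.32) = −5.54° = -5.54°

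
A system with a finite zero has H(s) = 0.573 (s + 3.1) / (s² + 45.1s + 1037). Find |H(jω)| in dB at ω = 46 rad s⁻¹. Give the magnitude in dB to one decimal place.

|j46 + 3.1| = √(46² + 3.1²) = 46.1
|(j46)² + 45.1(j46) + 1037| = |-1079 + j2074.6| = 2338
|H(j46)| = 0.573 × 46.1 / 2338 = 0.011297
20 log₁₀(0.011297) = -38.94 dB

-38.9 dB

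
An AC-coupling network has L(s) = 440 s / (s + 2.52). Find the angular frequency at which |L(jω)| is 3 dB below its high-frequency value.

2.52 rad/sec

For a single-pole high-pass, the −3 dB point is at the pole: ω = 2.52 rad/sec.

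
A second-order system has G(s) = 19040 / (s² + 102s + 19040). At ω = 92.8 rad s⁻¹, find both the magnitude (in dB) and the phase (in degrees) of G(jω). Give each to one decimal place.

|(j92.8)² + 102(j92.8) + 19040| = |10428 + j9465.6| = 1.408e+04
|G(j92.8)| = 19040 / 1.408e+04 = 1.3519
20 log₁₀(1.3519) = 2.62 dB
∠[(j92.8)² + 102(j92.8) + 19040] = ∠[10428 + j9465.6] = 42.23°
∠G(j92.8) = −42.23° = -42.23°

|G| = 2.6 dB, ∠G = -42.2°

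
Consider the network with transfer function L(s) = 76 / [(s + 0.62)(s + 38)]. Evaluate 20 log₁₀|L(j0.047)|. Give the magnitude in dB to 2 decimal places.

|j0.047 + 0.62| = √(0.047² + 0.62²) = 0.6218
|j0.047 + 38| = √(0.047² + 38²) = 38
|L(j0.047)| = 76 / (0.6218 × 38) = 3.2166
20 log₁₀(3.2166) = 10.148 dB

10.15 dB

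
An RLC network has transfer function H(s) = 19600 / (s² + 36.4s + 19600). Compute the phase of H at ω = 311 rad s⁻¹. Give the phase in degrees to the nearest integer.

∠[(j311)² + 36.4(j311) + 19600] = ∠[-77121 + j11320] = 171.65°
∠H(j311) = −171.65° = -171.65°

-172°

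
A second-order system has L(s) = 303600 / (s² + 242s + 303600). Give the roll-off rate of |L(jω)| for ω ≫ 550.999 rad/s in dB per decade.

-40 dB/decade

With 0 zeros and 2 poles, the high-frequency asymptotic slope is 20 × (0 − 2) = -40 dB/decade.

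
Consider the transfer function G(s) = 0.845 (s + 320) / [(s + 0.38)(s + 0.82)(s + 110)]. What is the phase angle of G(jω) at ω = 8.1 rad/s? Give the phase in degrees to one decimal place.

∠(j8.1 + 320) = arctan(8.1/320) = 1.45°
∠(j8.1 + 0.38) = arctan(8.1/0.38) = 87.31°
∠(j8.1 + 0.82) = arctan(8.1/0.82) = 84.22°
∠(j8.1 + 110) = arctan(8.1/110) = 4.21°
∠G(j8.1) = 1.45° − (87.31° + 84.22° + 4.21°) = -174.29°

-174.3°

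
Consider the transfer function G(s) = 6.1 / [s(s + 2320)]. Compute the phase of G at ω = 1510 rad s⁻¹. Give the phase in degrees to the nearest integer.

-123°

∠(j1510 + 2320) = arctan(1510/2320) = 33.06°
∠(j1510) = 90.00°
∠G(j1510) = − (33.06° + 90.00°) = -123.06°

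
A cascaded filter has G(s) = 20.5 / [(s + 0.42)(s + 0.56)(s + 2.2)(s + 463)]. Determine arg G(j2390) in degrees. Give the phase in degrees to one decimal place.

-349.0°

∠(j2390 + 0.42) = arctan(2390/0.42) = 89.99°
∠(j2390 + 0.56) = arctan(2390/0.56) = 89.99°
∠(j2390 + 2.2) = arctan(2390/2.2) = 89.95°
∠(j2390 + 463) = arctan(2390/463) = 79.04°
∠G(j2390) = − (89.99° + 89.99° + 89.95° + 79.04°) = -348.96°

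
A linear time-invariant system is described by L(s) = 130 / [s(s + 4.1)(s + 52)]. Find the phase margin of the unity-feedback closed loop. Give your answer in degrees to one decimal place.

Gain crossover: |L(jω)| = 1 at ω ≈ 0.603 rad/sec.
∠L(j0.603) = −90° − arctan(0.603/4.1) − arctan(0.603/52) ≈ -99.03°
PM = 180° + (-99.03°) = 80.97°

81.0°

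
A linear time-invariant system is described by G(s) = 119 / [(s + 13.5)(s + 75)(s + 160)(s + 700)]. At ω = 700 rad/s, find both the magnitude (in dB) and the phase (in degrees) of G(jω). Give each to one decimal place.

|G| = -189.4 dB, ∠G = -294.9°

|j700 + 13.5| = √(700² + 13.5²) = 700.1
|j700 + 75| = √(700² + 75²) = 704
|j700 + 160| = √(700² + 160²) = 718.1
|j700 + 700| = √(700² + 700²) = 989.9
|G(j700)| = 119 / (700.1 × 704 × 718.1 × 989.9) = 3.3964e-10
20 log₁₀(3.3964e-10) = -189.38 dB
∠(j700 + 13.5) = arctan(700/13.5) = 88.90°
∠(j700 + 75) = arctan(700/75) = 83.88°
∠(j700 + 160) = arctan(700/160) = 77.12°
∠(j700 + 700) = arctan(700/700) = 45.00°
∠G(j700) = − (88.90° + 83.88° + 77.12° + 45.00°) = -294.90°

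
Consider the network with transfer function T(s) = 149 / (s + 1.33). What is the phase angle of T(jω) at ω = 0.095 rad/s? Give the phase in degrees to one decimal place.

-4.1°

∠(j0.095 + 1.33) = arctan(0.095/1.33) = 4.09°
∠T(j0.095) = −4.09° = -4.09°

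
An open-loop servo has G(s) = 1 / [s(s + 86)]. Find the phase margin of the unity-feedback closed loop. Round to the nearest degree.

90°

Gain crossover: |G(jω)| = 1 at ω ≈ 0.0116 rad s⁻¹.
∠G(j0.0116) = −90° − arctan(0.0116/86) ≈ -90.01°
PM = 180° + (-90.01°) = 89.99°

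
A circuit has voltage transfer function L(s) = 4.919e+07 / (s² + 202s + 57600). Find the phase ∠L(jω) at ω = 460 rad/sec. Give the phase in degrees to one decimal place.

∠[(j460)² + 202(j460) + 57600] = ∠[-1.54e+05 + j92920] = 148.89°
∠L(j460) = −148.89° = -148.89°

-148.9 deg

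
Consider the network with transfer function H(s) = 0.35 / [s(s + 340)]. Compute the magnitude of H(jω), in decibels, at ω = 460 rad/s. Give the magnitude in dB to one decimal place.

|j460 + 340| = √(460² + 340²) = 572
|j460| = 460
|H(j460)| = 0.35 / (572 × 460) = 1.3302e-06
20 log₁₀(1.3302e-06) = -117.52 dB

-117.5 dB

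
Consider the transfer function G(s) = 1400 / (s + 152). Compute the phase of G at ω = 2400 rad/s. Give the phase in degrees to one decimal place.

-86.4°

∠(j2400 + 152) = arctan(2400/152) = 86.38°
∠G(j2400) = −86.38° = -86.38°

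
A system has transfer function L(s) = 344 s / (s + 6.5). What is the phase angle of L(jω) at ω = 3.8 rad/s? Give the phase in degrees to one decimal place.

∠(j3.8) = 90.00°
∠(j3.8 + 6.5) = arctan(3.8/6.5) = 30.31°
∠L(j3.8) = 90.00° − 30.31° = 59.69°

59.7°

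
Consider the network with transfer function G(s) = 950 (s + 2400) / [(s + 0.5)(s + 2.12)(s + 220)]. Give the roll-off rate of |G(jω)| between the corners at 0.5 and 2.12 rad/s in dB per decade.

-20 dB/decade

In this band the factors already past their corner are: pole at 0.5; net slope = -20 dB/decade.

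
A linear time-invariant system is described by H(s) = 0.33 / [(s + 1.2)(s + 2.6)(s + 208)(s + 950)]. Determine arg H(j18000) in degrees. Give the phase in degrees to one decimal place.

∠(j18000 + 1.2) = arctan(18000/1.2) = 90.00°
∠(j18000 + 2.6) = arctan(18000/2.6) = 89.99°
∠(j18000 + 208) = arctan(18000/208) = 89.34°
∠(j18000 + 950) = arctan(18000/950) = 86.98°
∠H(j18000) = − (90.00° + 89.99° + 89.34° + 86.98°) = -356.30°

-356.3°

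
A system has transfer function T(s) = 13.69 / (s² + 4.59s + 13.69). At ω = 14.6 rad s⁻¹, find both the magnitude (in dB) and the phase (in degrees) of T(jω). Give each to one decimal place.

|T| = -23.7 dB, ∠T = -161.4 deg

|(j14.6)² + 4.59(j14.6) + 13.69| = |-199.47 + j67.014| = 210.4
|T(j14.6)| = 13.69 / 210.4 = 0.065058
20 log₁₀(0.065058) = -23.73 dB
∠[(j14.6)² + 4.59(j14.6) + 13.69] = ∠[-199.47 + j67.014] = 161.43°
∠T(j14.6) = −161.43° = -161.43°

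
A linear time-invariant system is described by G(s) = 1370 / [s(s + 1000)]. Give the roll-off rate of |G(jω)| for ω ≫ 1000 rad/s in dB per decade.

-40 dB/decade

With 0 zeros and 2 poles, the high-frequency asymptotic slope is 20 × (0 − 2) = -40 dB/decade.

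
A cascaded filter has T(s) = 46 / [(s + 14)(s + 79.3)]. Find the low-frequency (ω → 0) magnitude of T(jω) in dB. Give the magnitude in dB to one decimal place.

T(0) = 46 / (14 × 79.3) = 0.041434
20 log₁₀(0.041434) = -27.65 dB

-27.7 dB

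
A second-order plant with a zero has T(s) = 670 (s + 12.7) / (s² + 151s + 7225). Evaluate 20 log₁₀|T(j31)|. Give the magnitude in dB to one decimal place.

9.2 dB

|j31 + 12.7| = √(31² + 12.7²) = 33.5
|(j31)² + 151(j31) + 7225| = |6264 + j4681| = 7820
|T(j31)| = 670 × 33.5 / 7820 = 2.8703
20 log₁₀(2.8703) = 9.16 dB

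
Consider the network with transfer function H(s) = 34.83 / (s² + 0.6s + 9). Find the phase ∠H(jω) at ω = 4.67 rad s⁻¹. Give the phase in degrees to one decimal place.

-167.7°

∠[(j4.67)² + 0.6(j4.67) + 9] = ∠[-12.809 + j2.802] = 167.66°
∠H(j4.67) = −167.66° = -167.66°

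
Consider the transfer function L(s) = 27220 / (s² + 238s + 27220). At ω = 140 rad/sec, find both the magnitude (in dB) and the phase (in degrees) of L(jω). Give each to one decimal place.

|(j140)² + 238(j140) + 27220| = |7620 + j33320| = 3.418e+04
|L(j140)| = 27220 / 3.418e+04 = 0.79637
20 log₁₀(0.79637) = -1.98 dB
∠[(j140)² + 238(j140) + 27220] = ∠[7620 + j33320] = 77.12°
∠L(j140) = −77.12° = -77.12°

|L| = -2.0 dB, ∠L = -77.1°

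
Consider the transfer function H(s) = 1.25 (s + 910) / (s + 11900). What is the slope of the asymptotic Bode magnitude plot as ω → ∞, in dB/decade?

With 1 zero and 1 pole, the high-frequency asymptotic slope is 20 × (1 − 1) = 0 dB/decade.

0 dB/decade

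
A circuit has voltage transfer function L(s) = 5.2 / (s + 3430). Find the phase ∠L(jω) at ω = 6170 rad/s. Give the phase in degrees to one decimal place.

∠(j6170 + 3430) = arctan(6170/3430) = 60.93°
∠L(j6170) = −60.93° = -60.93°

-60.9°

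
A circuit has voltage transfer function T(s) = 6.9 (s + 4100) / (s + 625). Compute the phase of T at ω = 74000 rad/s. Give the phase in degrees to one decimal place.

-2.7°

∠(j74000 + 4100) = arctan(74000/4100) = 86.83°
∠(j74000 + 625) = arctan(74000/625) = 89.52°
∠T(j74000) = 86.83° − 89.52° = -2.69°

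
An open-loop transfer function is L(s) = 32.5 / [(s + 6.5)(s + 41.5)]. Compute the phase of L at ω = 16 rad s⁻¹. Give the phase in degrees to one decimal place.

-89.0°

∠(j16 + 6.5) = arctan(16/6.5) = 67.89°
∠(j16 + 41.5) = arctan(16/41.5) = 21.08°
∠L(j16) = − (67.89° + 21.08°) = -88.97°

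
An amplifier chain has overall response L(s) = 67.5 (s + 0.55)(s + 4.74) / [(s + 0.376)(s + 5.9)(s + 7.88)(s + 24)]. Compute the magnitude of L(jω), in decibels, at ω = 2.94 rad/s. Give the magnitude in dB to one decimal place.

|j2.94 + 0.55| = √(2.94² + 0.55²) = 2.991
|j2.94 + 4.74| = √(2.94² + 4.74²) = 5.578
|j2.94 + 0.376| = √(2.94² + 0.376²) = 2.964
|j2.94 + 5.9| = √(2.94² + 5.9²) = 6.592
|j2.94 + 7.88| = √(2.94² + 7.88²) = 8.411
|j2.94 + 24| = √(2.94² + 24²) = 24.18
|L(j2.94)| = 67.5 × 2.991 × 5.578 / (2.964 × 6.592 × 8.411 × 24.18) = 0.28342
20 log₁₀(0.28342) = -10.95 dB

-11.0 dB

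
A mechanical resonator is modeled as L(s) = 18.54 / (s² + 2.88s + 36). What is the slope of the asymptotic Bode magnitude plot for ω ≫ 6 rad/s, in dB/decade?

-40 dB/decade

With 0 zeros and 2 poles, the high-frequency asymptotic slope is 20 × (0 − 2) = -40 dB/decade.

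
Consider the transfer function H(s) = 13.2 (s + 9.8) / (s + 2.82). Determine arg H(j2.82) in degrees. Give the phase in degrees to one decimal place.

-28.9°

∠(j2.82 + 9.8) = arctan(2.82/9.8) = 16.05°
∠(j2.82 + 2.82) = arctan(2.82/2.82) = 45.00°
∠H(j2.82) = 16.05° − 45.00° = -28.95°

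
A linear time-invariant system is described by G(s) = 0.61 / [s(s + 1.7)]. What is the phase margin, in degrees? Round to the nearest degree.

Gain crossover: |G(jω)| = 1 at ω ≈ 0.351 rad s⁻¹.
∠G(j0.351) = −90° − arctan(0.351/1.7) ≈ -101.68°
PM = 180° + (-101.68°) = 78.32°

78°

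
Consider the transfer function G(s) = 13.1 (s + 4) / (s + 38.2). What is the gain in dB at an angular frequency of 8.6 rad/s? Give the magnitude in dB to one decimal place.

|j8.6 + 4| = √(8.6² + 4²) = 9.485
|j8.6 + 38.2| = √(8.6² + 38.2²) = 39.16
|G(j8.6)| = 13.1 × 9.485 / 39.16 = 3.1732
20 log₁₀(3.1732) = 10.03 dB

10.0 dB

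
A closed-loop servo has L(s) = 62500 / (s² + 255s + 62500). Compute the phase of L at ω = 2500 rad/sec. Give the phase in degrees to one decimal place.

-174.1°

∠[(j2500)² + 255(j2500) + 62500] = ∠[-6.1875e+06 + j6.375e+05] = 174.12°
∠L(j2500) = −174.12° = -174.12°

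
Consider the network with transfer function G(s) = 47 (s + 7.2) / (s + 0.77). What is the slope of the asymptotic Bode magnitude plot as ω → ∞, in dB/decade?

With 1 zero and 1 pole, the high-frequency asymptotic slope is 20 × (1 − 1) = 0 dB/decade.

0 dB/decade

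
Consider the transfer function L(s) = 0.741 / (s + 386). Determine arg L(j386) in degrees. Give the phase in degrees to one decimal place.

∠(j386 + 386) = arctan(386/386) = 45.00°
∠L(j386) = −45.00° = -45.00°

-45.0°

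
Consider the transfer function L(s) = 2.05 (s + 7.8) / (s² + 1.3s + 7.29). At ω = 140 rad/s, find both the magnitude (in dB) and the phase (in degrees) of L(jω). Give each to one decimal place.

|L| = -36.7 dB, ∠L = -92.7°

|j140 + 7.8| = √(140² + 7.8²) = 140.2
|(j140)² + 1.3(j140) + 7.29| = |-19593 + j182| = 1.959e+04
|L(j140)| = 2.05 × 140.2 / 1.959e+04 = 0.01467
20 log₁₀(0.01467) = -36.67 dB
∠(j140 + 7.8) = arctan(140/7.8) = 86.81°
∠[(j140)² + 1.3(j140) + 7.29] = ∠[-19593 + j182] = 179.47°
∠L(j140) = 86.81° − 179.47° = -92.66°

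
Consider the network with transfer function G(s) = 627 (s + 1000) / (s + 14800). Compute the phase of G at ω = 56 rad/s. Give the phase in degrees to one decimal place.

∠(j56 + 1000) = arctan(56/1000) = 3.21°
∠(j56 + 14800) = arctan(56/14800) = 0.22°
∠G(j56) = 3.21° − 0.22° = 2.99°

3.0°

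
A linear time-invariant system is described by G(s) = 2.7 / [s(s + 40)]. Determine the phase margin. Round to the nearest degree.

90°

Gain crossover: |G(jω)| = 1 at ω ≈ 0.0675 rad/s.
∠G(j0.0675) = −90° − arctan(0.0675/40) ≈ -90.10°
PM = 180° + (-90.10°) = 89.90°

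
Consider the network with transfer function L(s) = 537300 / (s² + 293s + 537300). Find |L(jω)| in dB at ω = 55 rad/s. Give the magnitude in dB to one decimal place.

|(j55)² + 293(j55) + 537300| = |5.3428e+05 + j16115| = 5.345e+05
|L(j55)| = 537300 / 5.345e+05 = 1.0052
20 log₁₀(1.0052) = 0.05 dB

0.0 dB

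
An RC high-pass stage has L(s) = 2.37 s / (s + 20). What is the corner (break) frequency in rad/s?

The single real pole at s = −20 gives a corner at ω = 20 rad/s.

20 rad/s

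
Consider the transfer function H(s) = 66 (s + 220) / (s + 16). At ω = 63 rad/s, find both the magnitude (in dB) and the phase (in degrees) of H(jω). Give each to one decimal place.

|H| = 47.3 dB, ∠H = -59.8 deg

|j63 + 220| = √(63² + 220²) = 228.8
|j63 + 16| = √(63² + 16²) = 65
|H(j63)| = 66 × 228.8 / 65 = 232.36
20 log₁₀(232.36) = 47.32 dB
∠(j63 + 220) = arctan(63/220) = 15.98°
∠(j63 + 16) = arctan(63/16) = 75.75°
∠H(j63) = 15.98° − 75.75° = -59.77°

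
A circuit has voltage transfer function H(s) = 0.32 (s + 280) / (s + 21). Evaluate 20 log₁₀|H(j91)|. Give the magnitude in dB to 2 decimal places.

|j91 + 280| = √(91² + 280²) = 294.4
|j91 + 21| = √(91² + 21²) = 93.39
|H(j91)| = 0.32 × 294.4 / 93.39 = 1.0088
20 log₁₀(1.0088) = 0.076 dB

0.08 dB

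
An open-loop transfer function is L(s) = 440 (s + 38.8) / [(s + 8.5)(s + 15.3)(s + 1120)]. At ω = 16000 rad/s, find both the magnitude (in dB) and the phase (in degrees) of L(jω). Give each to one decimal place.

|L| = -115.3 dB, ∠L = -176.0°

|j16000 + 38.8| = √(16000² + 38.8²) = 1.6e+04
|j16000 + 8.5| = √(16000² + 8.5²) = 1.6e+04
|j16000 + 15.3| = √(16000² + 15.3²) = 1.6e+04
|j16000 + 1120| = √(16000² + 1120²) = 1.604e+04
|L(j16000)| = 440 × 1.6e+04 / (1.6e+04 × 1.6e+04 × 1.604e+04) = 1.7146e-06
20 log₁₀(1.7146e-06) = -115.32 dB
∠(j16000 + 38.8) = arctan(16000/38.8) = 89.86°
∠(j16000 + 8.5) = arctan(16000/8.5) = 89.97°
∠(j16000 + 15.3) = arctan(16000/15.3) = 89.95°
∠(j16000 + 1120) = arctan(16000/1120) = 86.00°
∠L(j16000) = 89.86° − (89.97° + 89.95° + 86.00°) = -176.05°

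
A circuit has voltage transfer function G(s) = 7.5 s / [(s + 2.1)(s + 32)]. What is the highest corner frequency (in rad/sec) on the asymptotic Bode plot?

Break frequencies occur at each pole and zero magnitude: 2.1 rad/sec, 32 rad/sec.
The highest is 32 rad/sec.

32 rad/sec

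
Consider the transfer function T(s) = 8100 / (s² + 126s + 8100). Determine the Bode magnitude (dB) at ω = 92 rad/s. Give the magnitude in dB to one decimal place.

-3.1 dB

|(j92)² + 126(j92) + 8100| = |-364 + j11592| = 1.16e+04
|T(j92)| = 8100 / 1.16e+04 = 0.69841
20 log₁₀(0.69841) = -3.12 dB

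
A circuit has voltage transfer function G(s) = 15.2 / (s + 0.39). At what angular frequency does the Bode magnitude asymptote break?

The single real pole at s = −0.39 gives a corner at ω = 0.39 rad s⁻¹.

0.39 rad s⁻¹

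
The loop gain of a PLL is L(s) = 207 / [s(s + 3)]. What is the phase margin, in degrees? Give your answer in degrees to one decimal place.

Gain crossover: |L(jω)| = 1 at ω ≈ 14.2 rad/s.
∠L(j14.2) = −90° − arctan(14.2/3) ≈ -168.10°
PM = 180° + (-168.10°) = 11.90°

11.9°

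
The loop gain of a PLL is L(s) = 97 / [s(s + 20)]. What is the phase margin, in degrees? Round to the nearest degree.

77°

Gain crossover: |L(jω)| = 1 at ω ≈ 4.72 rad/sec.
∠L(j4.72) = −90° − arctan(4.72/20) ≈ -103.28°
PM = 180° + (-103.28°) = 76.72°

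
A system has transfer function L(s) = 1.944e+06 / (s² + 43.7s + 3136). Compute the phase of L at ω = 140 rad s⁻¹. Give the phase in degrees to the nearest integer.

∠[(j140)² + 43.7(j140) + 3136] = ∠[-16464 + j6118] = 159.62°
∠L(j140) = −159.62° = -159.62°

-160°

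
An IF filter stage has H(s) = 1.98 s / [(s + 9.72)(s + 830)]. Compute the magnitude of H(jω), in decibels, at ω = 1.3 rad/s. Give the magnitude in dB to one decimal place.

-70.0 dB

|j1.3| = 1.3
|j1.3 + 9.72| = √(1.3² + 9.72²) = 9.807
|j1.3 + 830| = √(1.3² + 830²) = 830
|H(j1.3)| = 1.98 × 1.3 / (9.807 × 830) = 0.00031624
20 log₁₀(0.00031624) = -70.00 dB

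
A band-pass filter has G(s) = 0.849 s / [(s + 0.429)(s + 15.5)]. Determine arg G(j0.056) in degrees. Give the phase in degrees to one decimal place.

∠(j0.056) = 90.00°
∠(j0.056 + 0.429) = arctan(0.056/0.429) = 7.44°
∠(j0.056 + 15.5) = arctan(0.056/15.5) = 0.21°
∠G(j0.056) = 90.00° − (7.44° + 0.21°) = 82.36°

82.4°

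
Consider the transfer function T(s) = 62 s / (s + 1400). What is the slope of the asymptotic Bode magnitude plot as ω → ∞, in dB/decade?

With 1 zero and 1 pole, the high-frequency asymptotic slope is 20 × (1 − 1) = 0 dB/decade.

0 dB/decade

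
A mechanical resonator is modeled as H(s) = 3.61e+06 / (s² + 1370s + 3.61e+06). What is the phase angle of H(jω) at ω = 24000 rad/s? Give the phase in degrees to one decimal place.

-176.7°

∠[(j24000)² + 1370(j24000) + 3.61e+06] = ∠[-5.7239e+08 + j3.288e+07] = 176.71°
∠H(j24000) = −176.71° = -176.71°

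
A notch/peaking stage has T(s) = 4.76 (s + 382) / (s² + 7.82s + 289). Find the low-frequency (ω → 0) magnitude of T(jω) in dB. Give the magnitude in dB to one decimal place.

T(0) = 4.76 × 382 / 289 = 6.2918
20 log₁₀(6.2918) = 15.98 dB

16.0 dB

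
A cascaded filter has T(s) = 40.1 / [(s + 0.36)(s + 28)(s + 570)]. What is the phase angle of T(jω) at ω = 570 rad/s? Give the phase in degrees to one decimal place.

∠(j570 + 0.36) = arctan(570/0.36) = 89.96°
∠(j570 + 28) = arctan(570/28) = 87.19°
∠(j570 + 570) = arctan(570/570) = 45.00°
∠T(j570) = − (89.96° + 87.19° + 45.00°) = -222.15°

-222.2 deg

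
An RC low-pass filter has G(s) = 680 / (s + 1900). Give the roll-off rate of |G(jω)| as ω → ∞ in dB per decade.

With 0 zeros and 1 pole, the high-frequency asymptotic slope is 20 × (0 − 1) = -20 dB/decade.

-20 dB/decade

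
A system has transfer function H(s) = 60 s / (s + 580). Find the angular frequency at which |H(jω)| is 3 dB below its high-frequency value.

580 rad/s

For a single-pole high-pass, the −3 dB point is at the pole: ω = 580 rad/s.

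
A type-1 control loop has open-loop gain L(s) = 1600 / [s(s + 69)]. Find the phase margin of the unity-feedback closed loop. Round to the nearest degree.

72°

Gain crossover: |L(jω)| = 1 at ω ≈ 22.1 rad/s.
∠L(j22.1) = −90° − arctan(22.1/69) ≈ -107.75°
PM = 180° + (-107.75°) = 72.25°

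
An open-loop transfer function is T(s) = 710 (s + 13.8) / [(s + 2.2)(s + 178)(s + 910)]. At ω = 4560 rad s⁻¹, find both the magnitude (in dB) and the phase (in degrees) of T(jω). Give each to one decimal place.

|j4560 + 13.8| = √(4560² + 13.8²) = 4560
|j4560 + 2.2| = √(4560² + 2.2²) = 4560
|j4560 + 178| = √(4560² + 178²) = 4563
|j4560 + 910| = √(4560² + 910²) = 4650
|T(j4560)| = 710 × 4560 / (4560 × 4563 × 4650) = 3.346e-05
20 log₁₀(3.346e-05) = -89.51 dB
∠(j4560 + 13.8) = arctan(4560/13.8) = 89.83°
∠(j4560 + 2.2) = arctan(4560/2.2) = 89.97°
∠(j4560 + 178) = arctan(4560/178) = 87.76°
∠(j4560 + 910) = arctan(4560/910) = 78.71°
∠T(j4560) = 89.83° − (89.97° + 87.76° + 78.71°) = -166.62°

|T| = -89.5 dB, ∠T = -166.6°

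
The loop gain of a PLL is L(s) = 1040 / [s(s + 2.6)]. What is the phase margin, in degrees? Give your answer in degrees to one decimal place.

4.6°

Gain crossover: |L(jω)| = 1 at ω ≈ 32.2 rad/s.
∠L(j32.2) = −90° − arctan(32.2/2.6) ≈ -175.38°
PM = 180° + (-175.38°) = 4.62°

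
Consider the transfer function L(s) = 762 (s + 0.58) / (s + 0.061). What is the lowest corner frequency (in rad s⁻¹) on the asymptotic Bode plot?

Break frequencies occur at each pole and zero magnitude: 0.061 rad s⁻¹, 0.58 rad s⁻¹.
The lowest is 0.061 rad s⁻¹.

0.061 rad s⁻¹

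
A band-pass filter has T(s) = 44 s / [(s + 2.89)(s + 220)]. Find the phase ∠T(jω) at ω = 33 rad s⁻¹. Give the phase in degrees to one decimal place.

∠(j33) = 90.00°
∠(j33 + 2.89) = arctan(33/2.89) = 85.00°
∠(j33 + 220) = arctan(33/220) = 8.53°
∠T(j33) = 90.00° − (85.00° + 8.53°) = -3.53°

-3.5°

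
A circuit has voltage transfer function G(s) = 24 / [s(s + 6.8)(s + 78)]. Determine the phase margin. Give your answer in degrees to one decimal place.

89.6°

Gain crossover: |G(jω)| = 1 at ω ≈ 0.0452 rad/s.
∠G(j0.0452) = −90° − arctan(0.0452/6.8) − arctan(0.0452/78) ≈ -90.41°
PM = 180° + (-90.41°) = 89.59°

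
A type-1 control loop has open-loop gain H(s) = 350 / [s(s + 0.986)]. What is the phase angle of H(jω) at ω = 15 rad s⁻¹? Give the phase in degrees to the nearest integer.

∠(j15 + 0.986) = arctan(15/0.986) = 86.24°
∠(j15) = 90.00°
∠H(j15) = − (86.24° + 90.00°) = -176.24°

-176 deg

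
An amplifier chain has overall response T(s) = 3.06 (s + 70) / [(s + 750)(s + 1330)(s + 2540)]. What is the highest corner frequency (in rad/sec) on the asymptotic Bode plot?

2540 rad/sec

Break frequencies occur at each pole and zero magnitude: 70 rad/sec, 750 rad/sec, 1330 rad/sec, 2540 rad/sec.
The highest is 2540 rad/sec.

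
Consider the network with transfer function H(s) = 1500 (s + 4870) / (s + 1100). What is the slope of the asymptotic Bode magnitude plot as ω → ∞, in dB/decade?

0 dB/decade

With 1 zero and 1 pole, the high-frequency asymptotic slope is 20 × (1 − 1) = 0 dB/decade.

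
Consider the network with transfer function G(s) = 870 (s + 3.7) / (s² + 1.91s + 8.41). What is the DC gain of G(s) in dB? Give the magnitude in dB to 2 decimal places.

51.66 dB

G(0) = 870 × 3.7 / 8.41 = 382.76
20 log₁₀(382.76) = 51.658 dB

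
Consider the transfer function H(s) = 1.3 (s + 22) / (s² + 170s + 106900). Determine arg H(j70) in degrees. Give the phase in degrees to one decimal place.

∠(j70 + 22) = arctan(70/22) = 72.55°
∠[(j70)² + 170(j70) + 106900] = ∠[1.02e+05 + j11900] = 6.65°
∠H(j70) = 72.55° − 6.65° = 65.90°

65.9°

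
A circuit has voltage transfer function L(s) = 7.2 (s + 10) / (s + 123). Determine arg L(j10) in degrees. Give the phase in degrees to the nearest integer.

∠(j10 + 10) = arctan(10/10) = 45.00°
∠(j10 + 123) = arctan(10/123) = 4.65°
∠L(j10) = 45.00° − 4.65° = 40.35°

40°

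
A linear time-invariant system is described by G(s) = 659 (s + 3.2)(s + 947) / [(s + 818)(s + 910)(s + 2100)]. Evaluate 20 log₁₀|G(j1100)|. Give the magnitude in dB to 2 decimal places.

-12.89 dB

|j1100 + 3.2| = √(1100² + 3.2²) = 1100
|j1100 + 947| = √(1100² + 947²) = 1451
|j1100 + 818| = √(1100² + 818²) = 1371
|j1100 + 910| = √(1100² + 910²) = 1428
|j1100 + 2100| = √(1100² + 2100²) = 2371
|G(j1100)| = 659 × 1100 × 1451 / (1371 × 1428 × 2371) = 0.2268
20 log₁₀(0.2268) = -12.887 dB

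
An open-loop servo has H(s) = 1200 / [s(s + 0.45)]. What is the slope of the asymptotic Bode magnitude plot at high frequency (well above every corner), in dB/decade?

-40 dB/decade

With 0 zeros and 2 poles, the high-frequency asymptotic slope is 20 × (0 − 2) = -40 dB/decade.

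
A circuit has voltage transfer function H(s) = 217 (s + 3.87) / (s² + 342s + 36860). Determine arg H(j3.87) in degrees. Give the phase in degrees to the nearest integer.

43°

∠(j3.87 + 3.87) = arctan(3.87/3.87) = 45.00°
∠[(j3.87)² + 342(j3.87) + 36860] = ∠[36845 + j1323.5] = 2.06°
∠H(j3.87) = 45.00° − 2.06° = 42.94°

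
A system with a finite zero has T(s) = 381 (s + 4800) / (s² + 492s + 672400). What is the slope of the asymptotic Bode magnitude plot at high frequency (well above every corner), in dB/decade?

-20 dB/decade

With 1 zero and 2 poles, the high-frequency asymptotic slope is 20 × (1 − 2) = -20 dB/decade.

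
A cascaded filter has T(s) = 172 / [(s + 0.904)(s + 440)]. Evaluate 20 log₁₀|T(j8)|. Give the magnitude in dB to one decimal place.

-26.3 dB

|j8 + 0.904| = √(8² + 0.904²) = 8.051
|j8 + 440| = √(8² + 440²) = 440.1
|T(j8)| = 172 / (8.051 × 440.1) = 0.048547
20 log₁₀(0.048547) = -26.28 dB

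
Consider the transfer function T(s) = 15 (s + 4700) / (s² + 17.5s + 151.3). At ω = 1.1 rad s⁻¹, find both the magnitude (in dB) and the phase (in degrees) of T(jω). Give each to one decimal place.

|T| = 53.4 dB, ∠T = -7.3°

|j1.1 + 4700| = √(1.1² + 4700²) = 4700
|(j1.1)² + 17.5(j1.1) + 151.3| = |150.09 + j19.25| = 151.3
|T(j1.1)| = 15 × 4700 / 151.3 = 465.9
20 log₁₀(465.9) = 53.37 dB
∠(j1.1 + 4700) = arctan(1.1/4700) = 0.01°
∠[(j1.1)² + 17.5(j1.1) + 151.3] = ∠[150.09 + j19.25] = 7.31°
∠T(j1.1) = 0.01° − 7.31° = -7.30°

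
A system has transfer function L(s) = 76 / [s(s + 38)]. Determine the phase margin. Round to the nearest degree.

87°

Gain crossover: |L(jω)| = 1 at ω ≈ 2 rad/s.
∠L(j2) = −90° − arctan(2/38) ≈ -93.01°
PM = 180° + (-93.01°) = 86.99°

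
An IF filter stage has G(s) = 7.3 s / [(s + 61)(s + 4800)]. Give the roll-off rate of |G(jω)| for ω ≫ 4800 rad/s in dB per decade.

With 1 zero and 2 poles, the high-frequency asymptotic slope is 20 × (1 − 2) = -20 dB/decade.

-20 dB/decade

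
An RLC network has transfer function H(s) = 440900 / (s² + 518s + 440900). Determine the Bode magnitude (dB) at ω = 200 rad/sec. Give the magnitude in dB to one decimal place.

|(j200)² + 518(j200) + 440900| = |4.009e+05 + j1.036e+05| = 4.141e+05
|H(j200)| = 440900 / 4.141e+05 = 1.0648
20 log₁₀(1.0648) = 0.55 dB

0.5 dB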